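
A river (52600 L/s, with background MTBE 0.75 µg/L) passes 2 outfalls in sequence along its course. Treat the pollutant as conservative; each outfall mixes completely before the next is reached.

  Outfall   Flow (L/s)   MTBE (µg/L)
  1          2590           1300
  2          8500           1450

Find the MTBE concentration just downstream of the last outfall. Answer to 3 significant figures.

Below outfall 1: Q → 55190 L/s, C = (52600·0.7500 + 2590·1300)/55190 = 61.72 µg/L.
Below outfall 2: Q → 63690 L/s, C = (55190·61.72 + 8500·1450)/63690 = 247.0 µg/L.

247 µg/L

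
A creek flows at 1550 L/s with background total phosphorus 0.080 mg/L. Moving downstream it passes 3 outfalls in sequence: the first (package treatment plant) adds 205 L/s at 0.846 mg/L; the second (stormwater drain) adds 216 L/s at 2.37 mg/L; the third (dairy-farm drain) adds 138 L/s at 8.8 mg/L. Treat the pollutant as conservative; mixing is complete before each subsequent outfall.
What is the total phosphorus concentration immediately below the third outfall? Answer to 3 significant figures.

0.960 mg/L

Outfall 1: combined Q = 1755 L/s; C = (1550·0.08000 + 205.0·0.8460)/1755 = 0.1695 mg/L.
Outfall 2: combined Q = 1971 L/s; C = (1755·0.1695 + 216.0·2.370)/1971 = 0.4106 mg/L.
Outfall 3: combined Q = 2109 L/s; C = (1971·0.4106 + 138.0·8.800)/2109 = 0.9596 mg/L.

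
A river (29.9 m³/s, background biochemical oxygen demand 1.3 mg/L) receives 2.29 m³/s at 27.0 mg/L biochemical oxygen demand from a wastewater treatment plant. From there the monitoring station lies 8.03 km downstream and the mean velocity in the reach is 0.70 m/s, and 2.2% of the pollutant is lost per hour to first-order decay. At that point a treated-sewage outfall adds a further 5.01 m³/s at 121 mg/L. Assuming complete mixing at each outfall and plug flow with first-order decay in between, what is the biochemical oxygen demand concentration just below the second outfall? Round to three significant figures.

18.8 mg/L

Mixed concentration C = ΣQC/ΣQ = (29.90·1.300 + 2.290·27.00) / 32.19 = 100.7/32.19 = 3.128 mg/L; combined flow 32.19 m³/s.
Travel time t = 8.03·1000 / 0.70 = 11470 s = 3.187 h.
2.2%/h lost → k = −ln(1 − 0.022) = 0.02225 h⁻¹.
Decay over the reach: 3.128·exp(−kt) = 3.128·0.9316 = 2.914 mg/L.
At the second outfall, C = (32.19·2.914 + 5.010·121.0) / (32.19 + 5.010) = 18.82 mg/L.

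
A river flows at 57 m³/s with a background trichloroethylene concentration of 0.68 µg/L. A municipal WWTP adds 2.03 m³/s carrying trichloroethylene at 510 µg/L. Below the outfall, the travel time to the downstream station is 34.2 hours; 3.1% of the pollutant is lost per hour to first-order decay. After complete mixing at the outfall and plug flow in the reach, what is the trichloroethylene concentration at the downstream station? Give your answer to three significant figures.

6.20 µg/L

Mixed concentration C = ΣQC/ΣQ = (57.00·0.6800 + 2.030·510.0) / 59.03 = 1074/59.03 = 18.20 µg/L.
3.1%/h lost → k = −ln(1 − 0.031) = 0.03149 h⁻¹.
First-order decay: C = 18.20·exp(−k·t) = 18.20·0.3406 = 6.198 µg/L.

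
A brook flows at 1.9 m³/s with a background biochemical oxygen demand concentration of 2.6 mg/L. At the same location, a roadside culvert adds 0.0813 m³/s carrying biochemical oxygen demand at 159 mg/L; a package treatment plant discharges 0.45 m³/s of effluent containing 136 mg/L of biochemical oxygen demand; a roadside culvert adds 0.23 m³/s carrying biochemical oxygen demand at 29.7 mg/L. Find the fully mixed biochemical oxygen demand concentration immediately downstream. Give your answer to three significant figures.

32.3 mg/L

After mixing, C = (1.900·2.600 + 0.08130·159.0 + 0.4500·136.0 + 0.2300·29.70) / 2.661 = 85.90/2.661 = 32.28 mg/L.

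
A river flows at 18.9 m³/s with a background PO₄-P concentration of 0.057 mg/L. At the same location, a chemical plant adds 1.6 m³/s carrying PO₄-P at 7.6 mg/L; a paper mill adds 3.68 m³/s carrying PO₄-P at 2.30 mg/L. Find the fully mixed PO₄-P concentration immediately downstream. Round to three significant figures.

0.897 mg/L

Flow-weighted average: C = (18.90·0.05700 + 1.600·7.600 + 3.680·2.300) / 24.18 = 21.70/24.18 = 0.8975 mg/L.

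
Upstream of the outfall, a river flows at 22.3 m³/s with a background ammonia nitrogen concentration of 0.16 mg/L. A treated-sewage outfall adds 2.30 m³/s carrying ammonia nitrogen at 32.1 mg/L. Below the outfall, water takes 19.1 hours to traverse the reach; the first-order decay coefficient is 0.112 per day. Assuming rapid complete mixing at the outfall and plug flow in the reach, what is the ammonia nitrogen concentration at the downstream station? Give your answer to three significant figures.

Mass balance: C = (22.30·0.1600 + 2.300·32.10) / 24.60 = 77.40/24.60 = 3.146 mg/L.
After decay, C = 3.146 × e^(−kt) = 3.146 × 0.9147 = 2.878 mg/L.

2.88 mg/L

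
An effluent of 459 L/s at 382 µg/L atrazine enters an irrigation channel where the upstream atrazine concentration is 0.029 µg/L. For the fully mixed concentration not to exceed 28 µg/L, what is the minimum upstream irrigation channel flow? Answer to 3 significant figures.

5810 L/s

Set C_mix = 28: (Q·0.02900 + 459.0·382.0) / (Q + 459.0) = 28
→ Q = 459.0·(382.0 − 28)/(28 − 0.02900) = 5809 L/s.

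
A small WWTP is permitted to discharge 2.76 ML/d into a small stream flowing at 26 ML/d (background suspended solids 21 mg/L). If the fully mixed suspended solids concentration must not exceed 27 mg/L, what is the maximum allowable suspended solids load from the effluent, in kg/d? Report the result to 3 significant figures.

231 kg/d

Mass balance at the limit: 26.00·21.00 + 2.760·Cₑ = 28.76·27 → Cₑ = 83.52 mg/L.
2.760 ML/d = 0.03194 m³/s. Load = 0.03194 m³/s × 83.52 g/m³ × 86 400 s/d = 230.5 kg/d.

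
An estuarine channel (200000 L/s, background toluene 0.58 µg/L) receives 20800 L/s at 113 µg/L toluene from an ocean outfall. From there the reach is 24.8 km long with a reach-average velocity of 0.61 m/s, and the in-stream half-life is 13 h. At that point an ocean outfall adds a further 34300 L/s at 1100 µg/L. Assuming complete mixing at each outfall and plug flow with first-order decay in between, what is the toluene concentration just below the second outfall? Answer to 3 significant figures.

153 µg/L

Mixed concentration C = ΣQC/ΣQ = (200000·0.5800 + 20800·113.0) / 220800 = 2466000/220800 = 11.17 µg/L; combined flow 220800 L/s.
Travel time t = 24.8·1000 / 0.61 = 40660 s = 11.29 h.
Half-life 13 h → k = ln 2 / 13 = 0.05332 h⁻¹ = 1.280 d⁻¹.
Decay over the reach: 11.17·exp(−kt) = 11.17·0.5476 = 6.117 µg/L.
At the second outfall, C = (220800·6.117 + 34300·1100) / (220800 + 34300) = 153.2 µg/L.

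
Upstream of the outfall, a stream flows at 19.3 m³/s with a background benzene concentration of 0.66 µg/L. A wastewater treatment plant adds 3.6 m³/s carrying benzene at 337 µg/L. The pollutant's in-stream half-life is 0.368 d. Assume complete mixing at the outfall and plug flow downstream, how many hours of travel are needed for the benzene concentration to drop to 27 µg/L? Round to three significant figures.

8.72 h

After mixing, C = (19.30·0.6600 + 3.600·337.0) / 22.90 = 1226/22.90 = 53.53 µg/L.
Half-life 0.368 d → k = ln 2 / 0.368 = 1.884 d⁻¹.
53.53·exp(−k·t) = 27 → t = ln(53.53/27)/k = 31400 s = 8.722 h.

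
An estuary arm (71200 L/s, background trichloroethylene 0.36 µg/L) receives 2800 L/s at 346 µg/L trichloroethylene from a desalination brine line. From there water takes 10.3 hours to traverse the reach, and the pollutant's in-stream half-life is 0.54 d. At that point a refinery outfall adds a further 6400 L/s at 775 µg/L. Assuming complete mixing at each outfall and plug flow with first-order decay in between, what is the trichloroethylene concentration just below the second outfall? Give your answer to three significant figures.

Mixed concentration C = ΣQC/ΣQ = (71200·0.3600 + 2800·346.0) / 74000 = 994400/74000 = 13.44 µg/L; combined flow 74000 L/s.
Half-life 0.54 d → k = ln 2 / 0.54 = 1.284 d⁻¹.
First-order decay: C = 13.44·exp(−k·t) = 13.44·0.5764 = 7.746 µg/L.
Second outfall: C = (74000·7.746 + 6400·775.0)/80400 = 68.82 µg/L.

68.8 µg/L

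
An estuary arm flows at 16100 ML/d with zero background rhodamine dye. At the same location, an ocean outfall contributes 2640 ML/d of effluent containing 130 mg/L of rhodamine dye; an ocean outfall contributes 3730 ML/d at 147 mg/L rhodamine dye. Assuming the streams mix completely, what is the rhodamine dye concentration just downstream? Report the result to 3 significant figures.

Mixed concentration C = ΣQC/ΣQ = (16100·0 + 2640·130.0 + 3730·147.0) / 22470 = 891500/22470 = 39.68 mg/L.

39.7 mg/L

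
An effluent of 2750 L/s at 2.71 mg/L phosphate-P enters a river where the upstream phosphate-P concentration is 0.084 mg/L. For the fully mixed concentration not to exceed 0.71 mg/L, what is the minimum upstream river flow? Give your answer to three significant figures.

8790 L/s

Set C_mix = 0.71: (Q·0.08400 + 2750·2.710) / (Q + 2750) = 0.71
→ Q = 2750·(2.710 − 0.71)/(0.71 − 0.08400) = 8786 L/s.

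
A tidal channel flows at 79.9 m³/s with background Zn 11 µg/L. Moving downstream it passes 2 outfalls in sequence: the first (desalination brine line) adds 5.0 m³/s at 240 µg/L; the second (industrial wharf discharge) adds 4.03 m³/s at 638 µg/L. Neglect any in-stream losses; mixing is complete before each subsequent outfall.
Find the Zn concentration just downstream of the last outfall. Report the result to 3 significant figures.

52.3 µg/L

After outfall 1: Q = 79.90 + 5.000 = 84.90 m³/s; C = (79.90·11.00 + 5.000·240.0)/84.90 = 24.49 µg/L.
After outfall 2: Q = 84.90 + 4.030 = 88.93 m³/s; C = (84.90·24.49 + 4.030·638.0)/88.93 = 52.29 µg/L.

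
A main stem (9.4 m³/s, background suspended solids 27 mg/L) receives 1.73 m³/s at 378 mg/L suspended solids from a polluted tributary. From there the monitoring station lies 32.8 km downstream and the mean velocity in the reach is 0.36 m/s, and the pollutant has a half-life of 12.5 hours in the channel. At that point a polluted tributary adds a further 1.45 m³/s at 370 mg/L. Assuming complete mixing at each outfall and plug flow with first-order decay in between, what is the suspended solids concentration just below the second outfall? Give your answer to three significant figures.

Conservation of mass: C = (9.400·27.00 + 1.730·378.0) / 11.13 = 907.7/11.13 = 81.56 mg/L; combined flow 11.13 m³/s.
Travel time t = 32.8·1000 / 0.36 = 91110 s = 25.31 h.
Half-life 12.5 h → k = ln 2 / 12.5 = 0.05545 h⁻¹ = 1.331 d⁻¹.
After decay, C = 81.56 × e^(−kt) = 81.56 × 0.2458 = 20.04 mg/L.
Second outfall: C = (11.13·20.04 + 1.450·370.0)/12.58 = 60.38 mg/L.

60.4 mg/L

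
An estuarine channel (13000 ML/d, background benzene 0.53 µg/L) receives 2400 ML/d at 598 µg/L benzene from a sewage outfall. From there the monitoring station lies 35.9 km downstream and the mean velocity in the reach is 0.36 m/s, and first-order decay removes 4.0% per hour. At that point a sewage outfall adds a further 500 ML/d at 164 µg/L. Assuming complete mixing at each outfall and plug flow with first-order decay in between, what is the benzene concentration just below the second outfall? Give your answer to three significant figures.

34.4 µg/L

Conservation of mass: C = (13000·0.5300 + 2400·598.0) / 15400 = 1442000/15400 = 93.64 µg/L; combined flow 15400 ML/d.
Travel time t = 35.9·1000 / 0.36 = 99720 s = 27.70 h.
4.0%/h lost → k = −ln(1 − 0.04) = 0.04082 h⁻¹.
Decay over the reach: 93.64·exp(−kt) = 93.64·0.3228 = 30.23 µg/L.
At the second outfall, C = (15400·30.23 + 500.0·164.0) / (15400 + 500.0) = 34.43 µg/L.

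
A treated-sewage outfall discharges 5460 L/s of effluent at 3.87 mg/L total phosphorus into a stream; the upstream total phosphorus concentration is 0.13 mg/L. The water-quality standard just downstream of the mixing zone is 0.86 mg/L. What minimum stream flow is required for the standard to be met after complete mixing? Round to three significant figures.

22500 L/s

Set C_mix = 0.86: (Q·0.1300 + 5460·3.870) / (Q + 5460) = 0.86
→ Q = 5460·(3.870 − 0.86)/(0.86 − 0.1300) = 22510 L/s.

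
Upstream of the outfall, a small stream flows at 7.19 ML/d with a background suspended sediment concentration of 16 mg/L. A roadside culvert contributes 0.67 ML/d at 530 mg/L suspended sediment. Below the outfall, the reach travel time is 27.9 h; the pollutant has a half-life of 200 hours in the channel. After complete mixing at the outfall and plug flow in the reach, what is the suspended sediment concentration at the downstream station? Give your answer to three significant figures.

54.3 mg/L

Mixed concentration C = ΣQC/ΣQ = (7.190·16.00 + 0.6700·530.0) / 7.860 = 470.1/7.860 = 59.81 mg/L.
Half-life 200 h → k = ln 2 / 200 = 0.003466 h⁻¹ = 0.08318 d⁻¹.
First-order decay: C = 59.81·exp(−k·t) = 59.81·0.9078 = 54.30 mg/L.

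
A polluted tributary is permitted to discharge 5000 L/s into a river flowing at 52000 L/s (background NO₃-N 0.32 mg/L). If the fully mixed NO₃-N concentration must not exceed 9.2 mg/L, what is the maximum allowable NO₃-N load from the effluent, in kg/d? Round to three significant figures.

43900 kg/d

Mass balance at the limit: 52000·0.3200 + 5000·Cₑ = 57000·9.2 → Cₑ = 101.6 mg/L.
5000 L/s = 5.000 m³/s. Load = 5.000 m³/s × 101.6 g/m³ × 86 400 s/d = 43870 kg/d.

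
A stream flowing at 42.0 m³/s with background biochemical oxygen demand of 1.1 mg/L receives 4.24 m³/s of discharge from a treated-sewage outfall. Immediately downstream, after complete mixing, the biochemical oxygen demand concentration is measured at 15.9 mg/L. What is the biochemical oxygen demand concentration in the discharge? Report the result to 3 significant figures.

163 mg/L

Mass balance: 42.00·1.100 + 4.240·Cₑ = 46.24·15.90
→ Cₑ = (46.24·15.90 − 42.00·1.100) / 4.240 = 162.5 mg/L.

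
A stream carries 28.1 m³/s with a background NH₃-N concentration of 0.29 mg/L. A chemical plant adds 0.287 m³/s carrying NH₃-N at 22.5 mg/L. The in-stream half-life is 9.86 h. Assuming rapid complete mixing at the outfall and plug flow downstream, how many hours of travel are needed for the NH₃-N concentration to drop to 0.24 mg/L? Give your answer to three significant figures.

10.8 h

After mixing, C = (28.10·0.2900 + 0.2870·22.50) / 28.39 = 14.61/28.39 = 0.5145 mg/L.
Half-life 9.86 h → k = ln 2 / 9.86 = 0.07030 h⁻¹ = 1.687 d⁻¹.
0.5145·exp(−k·t) = 0.24 → t = ln(0.5145/0.24)/k = 39060 s = 10.85 h.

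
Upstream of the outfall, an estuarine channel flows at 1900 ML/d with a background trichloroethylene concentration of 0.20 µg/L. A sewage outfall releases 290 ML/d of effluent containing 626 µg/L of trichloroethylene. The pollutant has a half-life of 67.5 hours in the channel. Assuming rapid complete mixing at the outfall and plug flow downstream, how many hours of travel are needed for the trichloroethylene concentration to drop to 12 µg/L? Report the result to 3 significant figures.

Mass balance: C = (1900·0.2000 + 290.0·626.0) / 2190 = 181900/2190 = 83.07 µg/L.
Half-life 67.5 h → k = ln 2 / 67.5 = 0.01027 h⁻¹ = 0.2465 d⁻¹.
83.07·exp(−k·t) = 12 → t = ln(83.07/12)/k = 678300 s = 188.4 h.

188 h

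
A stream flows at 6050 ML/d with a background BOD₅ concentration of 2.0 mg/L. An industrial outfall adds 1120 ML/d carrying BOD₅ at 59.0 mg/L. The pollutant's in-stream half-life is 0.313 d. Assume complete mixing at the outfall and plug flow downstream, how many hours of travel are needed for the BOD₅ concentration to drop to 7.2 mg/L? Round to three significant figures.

Conservation of mass: C = (6050·2.000 + 1120·59.00) / 7170 = 78180/7170 = 10.90 mg/L.
Half-life 0.313 d → k = ln 2 / 0.313 = 2.215 d⁻¹.
10.90·exp(−k·t) = 7.2 → t = ln(10.90/7.2)/k = 16190 s = 4.498 h.

4.50 h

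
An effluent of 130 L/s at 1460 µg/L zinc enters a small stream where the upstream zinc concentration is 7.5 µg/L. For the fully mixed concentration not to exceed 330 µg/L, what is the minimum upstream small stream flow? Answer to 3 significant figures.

Set C_mix = 330: (Q·7.500 + 130.0·1460) / (Q + 130.0) = 330
→ Q = 130.0·(1460 − 330)/(330 − 7.500) = 455.5 L/s.

456 L/s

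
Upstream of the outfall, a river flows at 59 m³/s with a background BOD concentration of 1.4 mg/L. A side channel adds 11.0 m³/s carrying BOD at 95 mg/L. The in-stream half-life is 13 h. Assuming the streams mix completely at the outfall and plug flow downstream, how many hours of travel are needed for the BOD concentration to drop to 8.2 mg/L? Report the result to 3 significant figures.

12.7 h

After mixing, C = (59.00·1.400 + 11.00·95.00) / 70.00 = 1128/70.00 = 16.11 mg/L.
Half-life 13 h → k = ln 2 / 13 = 0.05332 h⁻¹ = 1.280 d⁻¹.
16.11·exp(−k·t) = 8.2 → t = ln(16.11/8.2)/k = 45590 s = 12.66 h.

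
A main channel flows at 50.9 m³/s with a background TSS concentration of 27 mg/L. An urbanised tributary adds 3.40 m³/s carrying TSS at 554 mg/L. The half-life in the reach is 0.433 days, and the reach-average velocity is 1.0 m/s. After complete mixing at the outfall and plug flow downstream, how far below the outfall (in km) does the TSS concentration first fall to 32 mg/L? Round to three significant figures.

Mixed concentration C = ΣQC/ΣQ = (50.90·27.00 + 3.400·554.0) / 54.30 = 3258/54.30 = 60.00 mg/L.
Half-life 0.433 d → k = ln 2 / 0.433 = 1.601 d⁻¹.
Set 60.00·exp(−k·t) = 32 → t = ln(60.00/32)/k = 33930 s = 9.424 h.
Distance = v·t = 1.0·33930 = 33930 m = 33.93 km.

33.9 km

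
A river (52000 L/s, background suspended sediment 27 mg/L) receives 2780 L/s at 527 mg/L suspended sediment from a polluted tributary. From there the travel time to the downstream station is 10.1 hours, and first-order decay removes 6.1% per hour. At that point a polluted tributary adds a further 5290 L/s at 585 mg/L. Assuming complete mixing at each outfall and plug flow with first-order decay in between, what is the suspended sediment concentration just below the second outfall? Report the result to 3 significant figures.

76.8 mg/L

After mixing, C = (52000·27.00 + 2780·527.0) / 54780 = 2869000/54780 = 52.37 mg/L; combined flow 54780 L/s.
6.1%/h lost → k = −ln(1 − 0.061) = 0.06294 h⁻¹.
After decay, C = 52.37 × e^(−kt) = 52.37 × 0.5296 = 27.74 mg/L.
At the second outfall, C = (54780·27.74 + 5290·585.0) / (54780 + 5290) = 76.81 mg/L.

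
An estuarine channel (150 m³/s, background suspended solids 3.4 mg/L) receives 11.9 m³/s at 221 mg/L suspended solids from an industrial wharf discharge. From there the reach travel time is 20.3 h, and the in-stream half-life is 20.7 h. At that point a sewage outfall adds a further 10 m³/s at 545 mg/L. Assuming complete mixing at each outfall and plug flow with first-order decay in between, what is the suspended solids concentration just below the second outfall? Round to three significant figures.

41.0 mg/L

Flow-weighted average: C = (150.0·3.400 + 11.90·221.0) / 161.9 = 3140/161.9 = 19.39 mg/L; combined flow 161.9 m³/s.
Half-life 20.7 h → k = ln 2 / 20.7 = 0.03349 h⁻¹ = 0.8036 d⁻¹.
Decay over the reach: 19.39·exp(−kt) = 19.39·0.5067 = 9.828 mg/L.
Second outfall: C = (161.9·9.828 + 10.00·545.0)/171.9 = 40.96 mg/L.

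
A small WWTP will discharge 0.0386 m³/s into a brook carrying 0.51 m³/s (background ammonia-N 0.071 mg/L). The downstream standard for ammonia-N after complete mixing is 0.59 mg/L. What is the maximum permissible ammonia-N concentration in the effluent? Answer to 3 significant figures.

7.45 mg/L

At the limit, (Qr·Cr + Qe·Cₑ)/(Qr + Qe) = 0.59:
Cₑ = (0.5486·0.59 − 0.5100·0.07100) / 0.03860 = 7.447 mg/L.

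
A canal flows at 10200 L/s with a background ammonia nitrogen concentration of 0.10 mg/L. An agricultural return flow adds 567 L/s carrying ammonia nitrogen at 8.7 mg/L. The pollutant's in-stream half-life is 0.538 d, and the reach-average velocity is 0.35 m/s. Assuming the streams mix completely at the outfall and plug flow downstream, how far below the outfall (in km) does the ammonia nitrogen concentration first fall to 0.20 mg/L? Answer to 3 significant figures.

Mixed concentration C = ΣQC/ΣQ = (10200·0.1000 + 567.0·8.700) / 10770 = 5953/10770 = 0.5529 mg/L.
Half-life 0.538 d → k = ln 2 / 0.538 = 1.288 d⁻¹.
Set 0.5529·exp(−k·t) = 0.20 → t = ln(0.5529/0.20)/k = 68190 s = 18.94 h.
Distance = v·t = 0.35·68190 = 23870 m = 23.87 km.

23.9 km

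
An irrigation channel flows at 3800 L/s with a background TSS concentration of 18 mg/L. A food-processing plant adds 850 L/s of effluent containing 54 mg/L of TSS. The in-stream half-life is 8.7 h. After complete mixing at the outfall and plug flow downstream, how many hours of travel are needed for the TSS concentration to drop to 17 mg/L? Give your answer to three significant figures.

Flow-weighted average: C = (3800·18.00 + 850.0·54.00) / 4650 = 114300/4650 = 24.58 mg/L.
Half-life 8.7 h → k = ln 2 / 8.7 = 0.07967 h⁻¹ = 1.912 d⁻¹.
24.58·exp(−k·t) = 17 → t = ln(24.58/17)/k = 16660 s = 4.628 h.

4.63 h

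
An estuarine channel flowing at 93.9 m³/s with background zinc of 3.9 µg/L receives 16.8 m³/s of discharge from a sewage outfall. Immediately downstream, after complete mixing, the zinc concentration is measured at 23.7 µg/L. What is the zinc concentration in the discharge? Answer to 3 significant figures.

134 µg/L

Mass balance: 93.90·3.900 + 16.80·Cₑ = 110.7·23.70
→ Cₑ = (110.7·23.70 − 93.90·3.900) / 16.80 = 134.4 µg/L.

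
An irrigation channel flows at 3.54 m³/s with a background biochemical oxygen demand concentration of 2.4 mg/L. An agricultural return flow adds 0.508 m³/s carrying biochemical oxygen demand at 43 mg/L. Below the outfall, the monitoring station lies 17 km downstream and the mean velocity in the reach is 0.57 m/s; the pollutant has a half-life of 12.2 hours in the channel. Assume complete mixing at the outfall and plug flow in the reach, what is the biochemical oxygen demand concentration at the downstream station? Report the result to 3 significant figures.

Mass balance: C = (3.540·2.400 + 0.5080·43.00) / 4.048 = 30.34/4.048 = 7.495 mg/L.
Travel time t = 17·1000 / 0.57 = 29820 s = 8.285 h.
Half-life 12.2 h → k = ln 2 / 12.2 = 0.05682 h⁻¹ = 1.364 d⁻¹.
After decay, C = 7.495 × e^(−kt) = 7.495 × 0.6246 = 4.681 mg/L.

4.68 mg/L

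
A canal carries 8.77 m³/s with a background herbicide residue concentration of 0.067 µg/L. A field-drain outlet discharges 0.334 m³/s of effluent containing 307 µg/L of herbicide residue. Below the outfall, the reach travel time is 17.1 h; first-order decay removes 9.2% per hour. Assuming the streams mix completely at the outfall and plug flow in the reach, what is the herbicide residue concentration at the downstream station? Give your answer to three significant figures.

2.17 µg/L

Conservation of mass: C = (8.770·0.06700 + 0.3340·307.0) / 9.104 = 103.1/9.104 = 11.33 µg/L.
9.2%/h lost → k = −ln(1 − 0.092) = 0.09651 h⁻¹.
After decay, C = 11.33 × e^(−kt) = 11.33 × 0.1920 = 2.175 µg/L.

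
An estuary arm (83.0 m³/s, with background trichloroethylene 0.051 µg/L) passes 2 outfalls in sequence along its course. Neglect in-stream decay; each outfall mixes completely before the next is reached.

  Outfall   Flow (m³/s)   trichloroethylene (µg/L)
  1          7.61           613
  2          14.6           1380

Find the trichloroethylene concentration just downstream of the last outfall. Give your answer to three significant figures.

Outfall 1: combined Q = 90.61 m³/s; C = (83.00·0.05100 + 7.610·613.0)/90.61 = 51.53 µg/L.
Outfall 2: combined Q = 105.2 m³/s; C = (90.61·51.53 + 14.60·1380)/105.2 = 235.9 µg/L.

236 µg/L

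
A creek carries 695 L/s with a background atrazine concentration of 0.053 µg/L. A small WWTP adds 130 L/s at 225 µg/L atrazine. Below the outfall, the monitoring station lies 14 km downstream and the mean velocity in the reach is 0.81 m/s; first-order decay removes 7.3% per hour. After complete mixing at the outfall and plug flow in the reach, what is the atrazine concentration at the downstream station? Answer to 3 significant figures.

24.7 µg/L

Conservation of mass: C = (695.0·0.05300 + 130.0·225.0) / 825.0 = 29290/825.0 = 35.50 µg/L.
Travel time t = 14·1000 / 0.81 = 17280 s = 4.801 h.
7.3%/h lost → k = −ln(1 − 0.073) = 0.07580 h⁻¹.
Applying C = C₀e^(−kt): 35.50 × 0.6949 = 24.67 µg/L.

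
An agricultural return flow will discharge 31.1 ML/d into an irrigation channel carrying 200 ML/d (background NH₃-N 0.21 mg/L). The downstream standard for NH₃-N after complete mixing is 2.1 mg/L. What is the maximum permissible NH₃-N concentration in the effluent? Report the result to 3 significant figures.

14.3 mg/L

At the limit, (Qr·Cr + Qe·Cₑ)/(Qr + Qe) = 2.1:
Cₑ = (231.1·2.1 − 200.0·0.2100) / 31.10 = 14.25 mg/L.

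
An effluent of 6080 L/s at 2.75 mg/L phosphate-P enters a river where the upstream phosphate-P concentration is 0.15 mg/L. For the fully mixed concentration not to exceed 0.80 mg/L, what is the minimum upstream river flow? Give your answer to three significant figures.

Set C_mix = 0.80: (Q·0.1500 + 6080·2.750) / (Q + 6080) = 0.80
→ Q = 6080·(2.750 − 0.80)/(0.80 − 0.1500) = 18240 L/s.

18200 L/s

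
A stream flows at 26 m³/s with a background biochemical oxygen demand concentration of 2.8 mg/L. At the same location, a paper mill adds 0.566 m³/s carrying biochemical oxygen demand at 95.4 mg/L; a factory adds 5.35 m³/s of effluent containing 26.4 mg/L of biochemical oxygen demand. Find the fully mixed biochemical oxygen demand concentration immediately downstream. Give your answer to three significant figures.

Mass balance: C = (26.00·2.800 + 0.5660·95.40 + 5.350·26.40) / 31.92 = 268.0/31.92 = 8.398 mg/L.

8.40 mg/L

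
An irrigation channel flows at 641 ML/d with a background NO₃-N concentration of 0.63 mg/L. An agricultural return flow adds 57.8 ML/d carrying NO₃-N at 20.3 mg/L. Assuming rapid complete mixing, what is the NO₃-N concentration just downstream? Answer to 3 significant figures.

Mixed concentration C = ΣQC/ΣQ = (641.0·0.6300 + 57.80·20.30) / 698.8 = 1577/698.8 = 2.257 mg/L.

2.26 mg/L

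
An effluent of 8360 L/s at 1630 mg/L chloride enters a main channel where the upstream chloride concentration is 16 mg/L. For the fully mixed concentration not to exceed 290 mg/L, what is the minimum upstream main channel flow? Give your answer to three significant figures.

40900 L/s

Set C_mix = 290: (Q·16.00 + 8360·1630) / (Q + 8360) = 290
→ Q = 8360·(1630 − 290)/(290 − 16.00) = 40880 L/s.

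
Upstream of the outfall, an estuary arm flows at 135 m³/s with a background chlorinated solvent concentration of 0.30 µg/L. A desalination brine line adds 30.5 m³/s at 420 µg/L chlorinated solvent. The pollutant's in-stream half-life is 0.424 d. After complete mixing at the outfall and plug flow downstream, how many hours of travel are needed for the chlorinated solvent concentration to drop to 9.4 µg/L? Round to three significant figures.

Flow-weighted average: C = (135.0·0.3000 + 30.50·420.0) / 165.5 = 12850/165.5 = 77.65 µg/L.
Half-life 0.424 d → k = ln 2 / 0.424 = 1.635 d⁻¹.
77.65·exp(−k·t) = 9.4 → t = ln(77.65/9.4)/k = 111600 s = 31.00 h.

31.0 h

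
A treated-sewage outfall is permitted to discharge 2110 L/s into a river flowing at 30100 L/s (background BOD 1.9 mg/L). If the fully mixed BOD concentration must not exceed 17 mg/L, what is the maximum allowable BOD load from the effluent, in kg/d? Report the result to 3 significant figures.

42400 kg/d

Mass balance at the limit: 30100·1.900 + 2110·Cₑ = 32210·17 → Cₑ = 232.4 mg/L.
2110 L/s = 2.110 m³/s. Load = 2.110 m³/s × 232.4 g/m³ × 86 400 s/d = 42370 kg/d.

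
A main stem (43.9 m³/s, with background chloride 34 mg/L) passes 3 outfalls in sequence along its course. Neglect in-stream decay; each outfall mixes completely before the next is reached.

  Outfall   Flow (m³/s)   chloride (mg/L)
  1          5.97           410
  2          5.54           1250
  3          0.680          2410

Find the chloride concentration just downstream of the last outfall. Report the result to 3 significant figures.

223 mg/L

Below outfall 1: Q → 49.87 m³/s, C = (43.90·34.00 + 5.970·410.0)/49.87 = 79.01 mg/L.
Below outfall 2: Q → 55.41 m³/s, C = (49.87·79.01 + 5.540·1250)/55.41 = 196.1 mg/L.
Below outfall 3: Q → 56.09 m³/s, C = (55.41·196.1 + 0.6800·2410)/56.09 = 222.9 mg/L.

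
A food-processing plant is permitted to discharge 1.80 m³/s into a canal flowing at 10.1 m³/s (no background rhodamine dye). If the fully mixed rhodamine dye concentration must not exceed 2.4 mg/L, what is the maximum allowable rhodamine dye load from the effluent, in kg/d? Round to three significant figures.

Mass balance at the limit: 10.10·0 + 1.800·Cₑ = 11.90·2.4 → Cₑ = 15.87 mg/L.
Load = 1.800 m³/s × 15.87 g/m³ × 86 400 s/d = 2468 kg/d.

2470 kg/d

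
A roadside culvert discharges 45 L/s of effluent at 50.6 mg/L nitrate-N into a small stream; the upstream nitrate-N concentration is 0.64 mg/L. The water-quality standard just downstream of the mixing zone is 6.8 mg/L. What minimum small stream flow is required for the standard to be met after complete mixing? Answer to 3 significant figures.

320 L/s

Set C_mix = 6.8: (Q·0.6400 + 45.00·50.60) / (Q + 45.00) = 6.8
→ Q = 45.00·(50.60 − 6.8)/(6.8 − 0.6400) = 320.0 L/s.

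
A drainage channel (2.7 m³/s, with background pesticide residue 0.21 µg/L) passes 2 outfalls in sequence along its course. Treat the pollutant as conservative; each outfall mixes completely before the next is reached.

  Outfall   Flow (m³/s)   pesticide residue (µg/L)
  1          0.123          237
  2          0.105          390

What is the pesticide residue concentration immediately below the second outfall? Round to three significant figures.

Below outfall 1: Q → 2.823 m³/s, C = (2.700·0.2100 + 0.1230·237.0)/2.823 = 10.53 µg/L.
Below outfall 2: Q → 2.928 m³/s, C = (2.823·10.53 + 0.1050·390.0)/2.928 = 24.14 µg/L.

24.1 µg/L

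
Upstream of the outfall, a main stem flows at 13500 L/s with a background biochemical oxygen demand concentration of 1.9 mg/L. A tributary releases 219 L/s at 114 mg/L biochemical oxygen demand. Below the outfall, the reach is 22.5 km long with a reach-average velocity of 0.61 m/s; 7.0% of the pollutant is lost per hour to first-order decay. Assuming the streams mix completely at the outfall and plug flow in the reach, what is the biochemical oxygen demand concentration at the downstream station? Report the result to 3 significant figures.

Flow-weighted average: C = (13500·1.900 + 219.0·114.0) / 13720 = 50620/13720 = 3.689 mg/L.
Travel time t = 22.5·1000 / 0.61 = 36890 s = 10.25 h.
7.0%/h lost → k = −ln(1 − 0.07) = 0.07257 h⁻¹.
After decay, C = 3.689 × e^(−kt) = 3.689 × 0.4754 = 1.754 mg/L.

1.75 mg/L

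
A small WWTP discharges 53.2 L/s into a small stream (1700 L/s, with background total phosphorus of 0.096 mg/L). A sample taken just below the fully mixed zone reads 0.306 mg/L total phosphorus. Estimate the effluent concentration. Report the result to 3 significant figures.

7.02 mg/L

Mass balance: 1700·0.09600 + 53.20·Cₑ = 1753·0.3060
→ Cₑ = (1753·0.3060 − 1700·0.09600) / 53.20 = 7.017 mg/L.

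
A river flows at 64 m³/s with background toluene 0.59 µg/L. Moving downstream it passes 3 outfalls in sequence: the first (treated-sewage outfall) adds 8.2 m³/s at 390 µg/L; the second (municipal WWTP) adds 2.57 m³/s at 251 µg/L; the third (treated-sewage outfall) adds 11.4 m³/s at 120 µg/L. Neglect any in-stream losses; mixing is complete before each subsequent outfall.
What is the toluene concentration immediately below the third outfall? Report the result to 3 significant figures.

Outfall 1: combined Q = 72.20 m³/s; C = (64.00·0.5900 + 8.200·390.0)/72.20 = 44.82 µg/L.
Outfall 2: combined Q = 74.77 m³/s; C = (72.20·44.82 + 2.570·251.0)/74.77 = 51.90 µg/L.
Outfall 3: combined Q = 86.17 m³/s; C = (74.77·51.90 + 11.40·120.0)/86.17 = 60.91 µg/L.

60.9 µg/L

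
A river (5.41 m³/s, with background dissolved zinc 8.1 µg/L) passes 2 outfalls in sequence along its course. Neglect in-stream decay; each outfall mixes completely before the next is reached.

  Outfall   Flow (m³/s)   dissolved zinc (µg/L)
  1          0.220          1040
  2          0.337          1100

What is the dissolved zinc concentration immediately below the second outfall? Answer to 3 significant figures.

Outfall 1: combined Q = 5.630 m³/s; C = (5.410·8.100 + 0.2200·1040)/5.630 = 48.42 µg/L.
Outfall 2: combined Q = 5.967 m³/s; C = (5.630·48.42 + 0.3370·1100)/5.967 = 107.8 µg/L.

108 µg/L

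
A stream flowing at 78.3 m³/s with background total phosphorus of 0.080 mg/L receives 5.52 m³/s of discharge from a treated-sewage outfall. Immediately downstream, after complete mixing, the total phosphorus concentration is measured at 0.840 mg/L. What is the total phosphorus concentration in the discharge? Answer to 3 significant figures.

11.6 mg/L

Mass balance: 78.30·0.08000 + 5.520·Cₑ = 83.82·0.8400
→ Cₑ = (83.82·0.8400 − 78.30·0.08000) / 5.520 = 11.62 mg/L.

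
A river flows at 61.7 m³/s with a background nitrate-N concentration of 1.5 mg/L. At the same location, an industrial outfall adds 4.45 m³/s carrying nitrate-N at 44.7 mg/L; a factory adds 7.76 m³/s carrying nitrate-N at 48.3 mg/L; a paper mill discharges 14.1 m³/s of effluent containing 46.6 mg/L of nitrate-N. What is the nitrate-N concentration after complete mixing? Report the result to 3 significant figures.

Conservation of mass: C = (61.70·1.500 + 4.450·44.70 + 7.760·48.30 + 14.10·46.60) / 88.01 = 1323/88.01 = 15.04 mg/L.

15.0 mg/L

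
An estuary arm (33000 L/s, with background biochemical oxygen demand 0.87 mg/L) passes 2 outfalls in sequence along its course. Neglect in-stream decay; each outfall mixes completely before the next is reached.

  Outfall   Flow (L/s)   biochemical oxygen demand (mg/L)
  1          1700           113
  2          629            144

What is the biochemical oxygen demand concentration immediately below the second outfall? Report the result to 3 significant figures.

Below outfall 1: Q → 34700 L/s, C = (33000·0.8700 + 1700·113.0)/34700 = 6.363 mg/L.
Below outfall 2: Q → 35330 L/s, C = (34700·6.363 + 629.0·144.0)/35330 = 8.814 mg/L.

8.81 mg/L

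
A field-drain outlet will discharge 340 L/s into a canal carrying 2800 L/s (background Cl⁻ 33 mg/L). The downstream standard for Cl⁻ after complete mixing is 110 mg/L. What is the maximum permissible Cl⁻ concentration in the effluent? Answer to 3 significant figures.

At the limit, (Qr·Cr + Qe·Cₑ)/(Qr + Qe) = 110:
Cₑ = (3140·110 − 2800·33.00) / 340.0 = 744.1 mg/L.

744 mg/L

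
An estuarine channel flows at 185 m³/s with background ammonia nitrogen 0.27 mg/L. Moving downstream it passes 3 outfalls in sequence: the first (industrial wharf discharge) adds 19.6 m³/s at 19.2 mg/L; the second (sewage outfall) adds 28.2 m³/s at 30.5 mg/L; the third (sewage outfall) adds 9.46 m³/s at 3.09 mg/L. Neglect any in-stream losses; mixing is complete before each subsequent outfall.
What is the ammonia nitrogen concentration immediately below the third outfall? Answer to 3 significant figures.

5.43 mg/L

Below outfall 1: Q → 204.6 m³/s, C = (185.0·0.2700 + 19.60·19.20)/204.6 = 2.083 mg/L.
Below outfall 2: Q → 232.8 m³/s, C = (204.6·2.083 + 28.20·30.50)/232.8 = 5.526 mg/L.
Below outfall 3: Q → 242.3 m³/s, C = (232.8·5.526 + 9.460·3.090)/242.3 = 5.431 mg/L.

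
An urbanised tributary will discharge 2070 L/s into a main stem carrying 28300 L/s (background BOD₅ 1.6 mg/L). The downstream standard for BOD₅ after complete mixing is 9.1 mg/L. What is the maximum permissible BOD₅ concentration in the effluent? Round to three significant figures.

112 mg/L

At the limit, (Qr·Cr + Qe·Cₑ)/(Qr + Qe) = 9.1:
Cₑ = (30370·9.1 − 28300·1.600) / 2070 = 111.6 mg/L.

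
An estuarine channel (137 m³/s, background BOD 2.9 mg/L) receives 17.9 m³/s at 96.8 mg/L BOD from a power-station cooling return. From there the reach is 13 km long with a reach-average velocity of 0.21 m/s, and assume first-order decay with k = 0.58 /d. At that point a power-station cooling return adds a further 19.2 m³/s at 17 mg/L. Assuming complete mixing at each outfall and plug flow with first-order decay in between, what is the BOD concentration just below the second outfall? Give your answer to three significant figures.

Mixed concentration C = ΣQC/ΣQ = (137.0·2.900 + 17.90·96.80) / 154.9 = 2130/154.9 = 13.75 mg/L; combined flow 154.9 m³/s.
Travel time t = 13·1000 / 0.21 = 61900 s = 17.20 h.
Applying C = C₀e^(−kt): 13.75 × 0.6600 = 9.075 mg/L.
At the second outfall, C = (154.9·9.075 + 19.20·17.00) / (154.9 + 19.20) = 9.949 mg/L.

9.95 mg/L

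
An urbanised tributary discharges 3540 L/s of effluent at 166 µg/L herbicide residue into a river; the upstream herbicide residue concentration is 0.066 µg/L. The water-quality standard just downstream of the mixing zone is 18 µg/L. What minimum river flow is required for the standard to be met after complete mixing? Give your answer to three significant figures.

29200 L/s

Set C_mix = 18: (Q·0.06600 + 3540·166.0) / (Q + 3540) = 18
→ Q = 3540·(166.0 − 18)/(18 − 0.06600) = 29210 L/s.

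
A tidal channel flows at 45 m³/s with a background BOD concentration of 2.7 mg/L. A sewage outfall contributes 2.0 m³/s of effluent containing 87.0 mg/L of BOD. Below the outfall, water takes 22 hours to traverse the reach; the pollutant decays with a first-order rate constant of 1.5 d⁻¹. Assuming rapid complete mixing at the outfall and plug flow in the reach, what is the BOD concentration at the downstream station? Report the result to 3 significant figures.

1.59 mg/L

Mass balance: C = (45.00·2.700 + 2.000·87.00) / 47.00 = 295.5/47.00 = 6.287 mg/L.
Decay over the reach: 6.287·exp(−kt) = 6.287·0.2528 = 1.590 mg/L.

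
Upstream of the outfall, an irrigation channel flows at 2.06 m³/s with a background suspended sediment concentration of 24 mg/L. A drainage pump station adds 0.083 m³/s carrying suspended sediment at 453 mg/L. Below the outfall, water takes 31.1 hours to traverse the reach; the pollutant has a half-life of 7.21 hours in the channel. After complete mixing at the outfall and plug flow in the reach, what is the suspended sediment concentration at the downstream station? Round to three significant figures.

Mass balance: C = (2.060·24.00 + 0.08300·453.0) / 2.143 = 87.04/2.143 = 40.62 mg/L.
Half-life 7.21 h → k = ln 2 / 7.21 = 0.09614 h⁻¹ = 2.307 d⁻¹.
Decay over the reach: 40.62·exp(−kt) = 40.62·0.05029 = 2.043 mg/L.

2.04 mg/L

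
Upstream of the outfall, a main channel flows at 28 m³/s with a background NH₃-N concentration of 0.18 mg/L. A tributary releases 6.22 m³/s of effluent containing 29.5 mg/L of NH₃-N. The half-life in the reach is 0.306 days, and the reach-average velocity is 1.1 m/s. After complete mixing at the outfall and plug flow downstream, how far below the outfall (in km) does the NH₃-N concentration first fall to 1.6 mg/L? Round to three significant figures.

Mixed concentration C = ΣQC/ΣQ = (28.00·0.1800 + 6.220·29.50) / 34.22 = 188.5/34.22 = 5.509 mg/L.
Half-life 0.306 d → k = ln 2 / 0.306 = 2.265 d⁻¹.
Set 5.509·exp(−k·t) = 1.6 → t = ln(5.509/1.6)/k = 47160 s = 13.10 h.
Distance = v·t = 1.1·47160 = 51880 m = 51.88 km.

51.9 km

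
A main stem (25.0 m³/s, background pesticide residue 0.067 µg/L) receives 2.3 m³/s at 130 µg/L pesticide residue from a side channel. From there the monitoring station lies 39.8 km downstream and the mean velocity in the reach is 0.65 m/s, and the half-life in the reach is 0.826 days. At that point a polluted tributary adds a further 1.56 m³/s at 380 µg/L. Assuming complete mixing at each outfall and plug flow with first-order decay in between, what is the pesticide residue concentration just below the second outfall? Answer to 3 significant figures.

After mixing, C = (25.00·0.06700 + 2.300·130.0) / 27.30 = 300.7/27.30 = 11.01 µg/L; combined flow 27.30 m³/s.
Travel time t = 39.8·1000 / 0.65 = 61230 s = 17.01 h.
Half-life 0.826 d → k = ln 2 / 0.826 = 0.8392 d⁻¹.
Decay over the reach: 11.01·exp(−kt) = 11.01·0.5517 = 6.077 µg/L.
At the second outfall, C = (27.30·6.077 + 1.560·380.0) / (27.30 + 1.560) = 26.29 µg/L.

26.3 µg/L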